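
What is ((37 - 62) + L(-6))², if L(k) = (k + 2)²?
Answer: 81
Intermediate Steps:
L(k) = (2 + k)²
((37 - 62) + L(-6))² = ((37 - 62) + (2 - 6)²)² = (-25 + (-4)²)² = (-25 + 16)² = (-9)² = 81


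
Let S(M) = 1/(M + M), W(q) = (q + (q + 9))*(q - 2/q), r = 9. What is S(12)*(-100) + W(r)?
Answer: 1397/6 ≈ 232.83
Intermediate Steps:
W(q) = (9 + 2*q)*(q - 2/q) (W(q) = (q + (9 + q))*(q - 2/q) = (9 + 2*q)*(q - 2/q))
S(M) = 1/(2*M)
S(12)*(-100) + W(r) = ((½)/12)*(-100) + (-4 - 18/9 + 2*9² + 9*9) = ((½)*(1/12))*(-100) + (-4 - 18*⅑ + 2*81 + 81) = (1/24)*(-100) + (-4 - 2 + 162 + 81) = -25/6 + 237 = 1397/6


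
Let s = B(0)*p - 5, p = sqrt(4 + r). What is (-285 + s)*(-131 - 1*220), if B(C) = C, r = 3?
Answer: 101790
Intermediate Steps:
p = sqrt(7) (p = sqrt(4 + 3) = sqrt(7) ≈ 2.6458)
s = -5 (s = 0*sqrt(7) - 5 = 0 - 5 = -5)
(-285 + s)*(-131 - 1*220) = (-285 - 5)*(-131 - 1*220) = -290*(-131 - 220) = -290*(-351) = 101790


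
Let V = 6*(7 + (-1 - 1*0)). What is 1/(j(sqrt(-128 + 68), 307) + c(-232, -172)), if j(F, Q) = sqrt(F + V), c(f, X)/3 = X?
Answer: 1/(-516 + sqrt(2)*sqrt(18 + I*sqrt(15))) ≈ -0.0019609 - 2.47e-6*I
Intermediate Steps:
c(f, X) = 3*X
V = 36 (V = 6*(7 + (-1 + 0)) = 6*(7 - 1) = 6*6 = 36)
j(F, Q) = sqrt(36 + F) (j(F, Q) = sqrt(F + 36) = sqrt(36 + F))
1/(j(sqrt(-128 + 68), 307) + c(-232, -172)) = 1/(sqrt(36 + sqrt(-128 + 68)) + 3*(-172)) = 1/(sqrt(36 + sqrt(-60)) - 516) = 1/(sqrt(36 + 2*I*sqrt(15)) - 516) = 1/(-516 + sqrt(36 + 2*I*sqrt(15)))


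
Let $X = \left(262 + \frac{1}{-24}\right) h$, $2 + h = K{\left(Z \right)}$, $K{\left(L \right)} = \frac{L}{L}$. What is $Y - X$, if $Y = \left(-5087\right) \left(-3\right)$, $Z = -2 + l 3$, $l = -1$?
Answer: $\frac{372551}{24} \approx 15523.0$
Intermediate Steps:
$Z = -5$ ($Z = -2 - 3 = -5$)
$K{\left(L \right)} = 1$
$h = -1$ ($h = -2 + 1 = -1$)
$Y = 15261$
$X = - \frac{6287}{24}$ ($X = \left(262 + \frac{1}{-24}\right) \left(-1\right) = \left(262 - \frac{1}{24}\right) \left(-1\right) = \frac{6287}{24} \left(-1\right) = - \frac{6287}{24} \approx -261.96$)
$Y - X = 15261 - - \frac{6287}{24} = 15261 + \frac{6287}{24} = \frac{372551}{24}$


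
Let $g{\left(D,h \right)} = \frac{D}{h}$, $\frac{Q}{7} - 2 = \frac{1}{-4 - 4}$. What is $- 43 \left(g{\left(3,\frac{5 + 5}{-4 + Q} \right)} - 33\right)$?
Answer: $\frac{104103}{80} \approx 1301.3$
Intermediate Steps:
$Q = \frac{105}{8}$ ($Q = 14 + \frac{7}{-4 - 4} = 14 + \frac{7}{-8} = 14 + 7 \left(- \frac{1}{8}\right) = 14 - \frac{7}{8} = \frac{105}{8} \approx 13.125$)
$- 43 \left(g{\left(3,\frac{5 + 5}{-4 + Q} \right)} - 33\right) = - 43 \left(\frac{3}{\left(5 + 5\right) \frac{1}{-4 + \frac{105}{8}}} - 33\right) = - 43 \left(\frac{3}{10 \frac{1}{\frac{73}{8}}} - 33\right) = - 43 \left(\frac{3}{10 \cdot \frac{8}{73}} - 33\right) = - 43 \left(\frac{3}{\frac{80}{73}} - 33\right) = - 43 \left(3 \cdot \frac{73}{80} - 33\right) = - 43 \left(\frac{219}{80} - 33\right) = \left(-43\right) \left(- \frac{2421}{80}\right) = \frac{104103}{80}$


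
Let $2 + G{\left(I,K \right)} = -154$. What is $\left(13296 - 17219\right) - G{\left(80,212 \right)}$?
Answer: $-3767$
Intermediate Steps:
$G{\left(I,K \right)} = -156$ ($G{\left(I,K \right)} = -2 - 154 = -156$)
$\left(13296 - 17219\right) - G{\left(80,212 \right)} = \left(13296 - 17219\right) - -156 = \left(13296 - 17219\right) + 156 = -3923 + 156 = -3767$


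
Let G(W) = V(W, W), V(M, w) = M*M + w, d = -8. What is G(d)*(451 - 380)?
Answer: 3976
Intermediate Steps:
V(M, w) = w + M**2 (V(M, w) = M**2 + w = w + M**2)
G(W) = W + W**2
G(d)*(451 - 380) = (-8*(1 - 8))*(451 - 380) = -8*(-7)*71 = 56*71 = 3976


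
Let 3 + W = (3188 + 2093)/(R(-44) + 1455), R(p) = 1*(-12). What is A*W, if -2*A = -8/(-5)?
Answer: -3808/7215 ≈ -0.52779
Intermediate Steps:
R(p) = -12
W = 952/1443 (W = -3 + (3188 + 2093)/(-12 + 1455) = -3 + 5281/1443 = 952/1443 ≈ 0.65974)
A = -⅘ (A = -(-4)/(-5) = -(-4)*(-1)/5 = -½*8/5 = -⅘ ≈ -0.80000)
A*W = -⅘*952/1443 = -3808/7215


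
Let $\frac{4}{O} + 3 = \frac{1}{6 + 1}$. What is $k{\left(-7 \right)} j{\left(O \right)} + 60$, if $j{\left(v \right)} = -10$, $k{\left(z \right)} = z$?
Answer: $130$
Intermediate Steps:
$O = - \frac{7}{5}$ ($O = \frac{4}{-3 + \frac{1}{6 + 1}} = \frac{4}{-3 + \frac{1}{7}} = \frac{4}{- \frac{20}{7}} = 4 \left(- \frac{7}{20}\right) = - \frac{7}{5} \approx -1.4$)
$k{\left(-7 \right)} j{\left(O \right)} + 60 = \left(-7\right) \left(-10\right) + 60 = 70 + 60 = 130$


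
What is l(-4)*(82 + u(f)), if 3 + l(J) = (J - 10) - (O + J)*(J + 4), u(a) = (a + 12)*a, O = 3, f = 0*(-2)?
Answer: -1394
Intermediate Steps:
f = 0
u(a) = a*(12 + a) (u(a) = (12 + a)*a = a*(12 + a))
l(J) = -13 + J - (3 + J)*(4 + J) (l(J) = -3 + ((J - 10) - (3 + J)*(J + 4)) = -3 + ((-10 + J) - (3 + J)*(4 + J)) = -3 + (-10 + J - (3 + J)*(4 + J)) = -13 + J - (3 + J)*(4 + J))
l(-4)*(82 + u(f)) = (-25 - 1*(-4)**2 - 6*(-4))*(82 + 0*(12 + 0)) = (-25 - 1*16 + 24)*(82 + 0*12) = (-25 - 16 + 24)*(82 + 0) = -17*82 = -1394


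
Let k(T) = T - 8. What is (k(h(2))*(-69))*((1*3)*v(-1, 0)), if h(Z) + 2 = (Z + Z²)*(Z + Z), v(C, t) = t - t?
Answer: 0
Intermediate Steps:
v(C, t) = 0
h(Z) = -2 + 2*Z*(Z + Z²) (h(Z) = -2 + (Z + Z²)*(Z + Z) = -2 + (Z + Z²)*(2*Z) = -2 + 2*Z*(Z + Z²))
k(T) = -8 + T
(k(h(2))*(-69))*((1*3)*v(-1, 0)) = ((-8 + (-2 + 2*2² + 2*2³))*(-69))*((1*3)*0) = ((-8 + (-2 + 2*4 + 2*8))*(-69))*(3*0) = ((-8 + (-2 + 8 + 16))*(-69))*0 = ((-8 + 22)*(-69))*0 = (14*(-69))*0 = -966*0 = 0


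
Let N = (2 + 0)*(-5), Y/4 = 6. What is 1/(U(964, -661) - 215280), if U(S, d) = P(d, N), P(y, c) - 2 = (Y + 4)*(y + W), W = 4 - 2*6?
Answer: -1/234010 ≈ -4.2733e-6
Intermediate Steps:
Y = 24 (Y = 4*6 = 24)
W = -8 (W = 4 - 12 = -8)
N = -10 (N = 2*(-5) = -10)
P(y, c) = -222 + 28*y (P(y, c) = 2 + (24 + 4)*(y - 8) = 2 + 28*(-8 + y) = 2 + (-224 + 28*y) = -222 + 28*y)
U(S, d) = -222 + 28*d
1/(U(964, -661) - 215280) = 1/((-222 + 28*(-661)) - 215280) = 1/((-222 - 18508) - 215280) = 1/(-18730 - 215280) = 1/(-234010) = -1/234010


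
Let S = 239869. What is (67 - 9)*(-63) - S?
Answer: -243523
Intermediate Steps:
(67 - 9)*(-63) - S = (67 - 9)*(-63) - 1*239869 = 58*(-63) - 239869 = -3654 - 239869 = -243523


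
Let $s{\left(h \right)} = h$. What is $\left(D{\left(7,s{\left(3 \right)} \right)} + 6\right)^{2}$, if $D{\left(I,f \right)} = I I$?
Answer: $3025$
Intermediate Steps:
$D{\left(I,f \right)} = I^{2}$
$\left(D{\left(7,s{\left(3 \right)} \right)} + 6\right)^{2} = \left(7^{2} + 6\right)^{2} = \left(49 + 6\right)^{2} = 55^{2} = 3025$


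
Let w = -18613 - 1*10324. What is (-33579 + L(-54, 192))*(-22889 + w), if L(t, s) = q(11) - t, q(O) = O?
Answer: 1736896564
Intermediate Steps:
w = -28937 (w = -18613 - 10324 = -28937)
L(t, s) = 11 - t
(-33579 + L(-54, 192))*(-22889 + w) = (-33579 + (11 - 1*(-54)))*(-22889 - 28937) = (-33579 + (11 + 54))*(-51826) = (-33579 + 65)*(-51826) = -33514*(-51826) = 1736896564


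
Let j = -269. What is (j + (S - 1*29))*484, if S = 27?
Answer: -131164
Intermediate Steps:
(j + (S - 1*29))*484 = (-269 + (27 - 1*29))*484 = (-269 + (27 - 29))*484 = (-269 - 2)*484 = -271*484 = -131164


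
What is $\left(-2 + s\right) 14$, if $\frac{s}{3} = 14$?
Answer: $560$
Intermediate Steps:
$s = 42$ ($s = 3 \cdot 14 = 42$)
$\left(-2 + s\right) 14 = \left(-2 + 42\right) 14 = 40 \cdot 14 = 560$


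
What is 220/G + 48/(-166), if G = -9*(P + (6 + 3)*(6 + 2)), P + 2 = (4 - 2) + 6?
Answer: -17554/29133 ≈ -0.60255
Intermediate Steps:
P = 6 (P = -2 + ((4 - 2) + 6) = -2 + (2 + 6) = -2 + 8 = 6)
G = -702 (G = -9*(6 + (6 + 3)*(6 + 2)) = -9*(6 + 9*8) = -9*(6 + 72) = -9*78 = -702)
220/G + 48/(-166) = 220/(-702) + 48/(-166) = 220*(-1/702) + 48*(-1/166) = -110/351 - 24/83 = -17554/29133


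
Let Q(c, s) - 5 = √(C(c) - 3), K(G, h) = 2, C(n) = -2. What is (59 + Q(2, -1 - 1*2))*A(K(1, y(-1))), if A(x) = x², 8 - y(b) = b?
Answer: 256 + 4*I*√5 ≈ 256.0 + 8.9443*I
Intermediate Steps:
y(b) = 8 - b
Q(c, s) = 5 + I*√5 (Q(c, s) = 5 + √(-2 - 3) = 5 + √(-5) = 5 + I*√5)
(59 + Q(2, -1 - 1*2))*A(K(1, y(-1))) = (59 + (5 + I*√5))*2² = (64 + I*√5)*4 = 256 + 4*I*√5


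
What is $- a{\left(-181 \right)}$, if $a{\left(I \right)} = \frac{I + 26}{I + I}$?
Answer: $- \frac{155}{362} \approx -0.42818$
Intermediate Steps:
$a{\left(I \right)} = \frac{26 + I}{2 I}$
$- a{\left(-181 \right)} = - \frac{26 - 181}{2 \left(-181\right)} = - \frac{\left(-1\right) \left(-155\right)}{2 \cdot 181} = \left(-1\right) \frac{155}{362} = - \frac{155}{362}$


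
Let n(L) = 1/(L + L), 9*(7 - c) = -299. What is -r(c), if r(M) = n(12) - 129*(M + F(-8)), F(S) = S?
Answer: 33253/8 ≈ 4156.6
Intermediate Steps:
c = 362/9 (c = 7 - ⅑*(-299) = 7 + 299/9 = 362/9 ≈ 40.222)
n(L) = 1/(2*L)
r(M) = 24769/24 - 129*M (r(M) = (½)/12 - 129*(M - 8) = (½)*(1/12) - 129*(-8 + M) = 1/24 + (1032 - 129*M) = 24769/24 - 129*M)
-r(c) = -(24769/24 - 129*362/9) = -(24769/24 - 15566/3) = -1*(-33253/8) = 33253/8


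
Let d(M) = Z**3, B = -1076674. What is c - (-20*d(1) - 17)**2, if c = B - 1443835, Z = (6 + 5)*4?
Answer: -2902585988318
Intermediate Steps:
Z = 44 (Z = 11*4 = 44)
d(M) = 85184 (d(M) = 44**3 = 85184)
c = -2520509 (c = -1076674 - 1443835 = -2520509)
c - (-20*d(1) - 17)**2 = -2520509 - (-20*85184 - 17)**2 = -2520509 - (-1703680 - 17)**2 = -2520509 - 1*(-1703697)**2 = -2520509 - 1*2902583467809 = -2520509 - 2902583467809 = -2902585988318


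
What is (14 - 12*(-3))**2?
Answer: 2500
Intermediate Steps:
(14 - 12*(-3))**2 = (14 + 36)**2 = 50**2 = 2500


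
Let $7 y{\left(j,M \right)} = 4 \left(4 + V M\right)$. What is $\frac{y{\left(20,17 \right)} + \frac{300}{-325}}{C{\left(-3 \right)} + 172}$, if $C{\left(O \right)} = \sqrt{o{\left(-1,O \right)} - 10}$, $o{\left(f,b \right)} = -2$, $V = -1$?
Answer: $- \frac{32680}{673309} + \frac{380 i \sqrt{3}}{673309} \approx -0.048536 + 0.00097753 i$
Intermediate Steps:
$C{\left(O \right)} = 2 i \sqrt{3}$ ($C{\left(O \right)} = \sqrt{-2 - 10} = \sqrt{-12} = 2 i \sqrt{3}$)
$y{\left(j,M \right)} = \frac{16}{7} - \frac{4 M}{7}$ ($y{\left(j,M \right)} = \frac{4 \left(4 - M\right)}{7} = \frac{16 - 4 M}{7} = \frac{16}{7} - \frac{4 M}{7}$)
$\frac{y{\left(20,17 \right)} + \frac{300}{-325}}{C{\left(-3 \right)} + 172} = \frac{\left(\frac{16}{7} - \frac{68}{7}\right) + \frac{300}{-325}}{2 i \sqrt{3} + 172} = \frac{\left(\frac{16}{7} - \frac{68}{7}\right) + 300 \left(- \frac{1}{325}\right)}{172 + 2 i \sqrt{3}} = \frac{- \frac{52}{7} - \frac{12}{13}}{172 + 2 i \sqrt{3}} = - \frac{760}{91 \left(172 + 2 i \sqrt{3}\right)}$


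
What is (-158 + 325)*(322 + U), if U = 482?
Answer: 134268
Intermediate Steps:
(-158 + 325)*(322 + U) = (-158 + 325)*(322 + 482) = 167*804 = 134268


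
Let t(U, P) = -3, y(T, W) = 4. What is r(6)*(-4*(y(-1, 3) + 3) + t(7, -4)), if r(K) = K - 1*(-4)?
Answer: -310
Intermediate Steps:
r(K) = 4 + K (r(K) = K + 4 = 4 + K)
r(6)*(-4*(y(-1, 3) + 3) + t(7, -4)) = (4 + 6)*(-4*(4 + 3) - 3) = 10*(-4*7 - 3) = 10*(-28 - 3) = 10*(-31) = -310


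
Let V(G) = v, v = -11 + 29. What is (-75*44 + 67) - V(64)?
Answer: -3251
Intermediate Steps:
v = 18
V(G) = 18
(-75*44 + 67) - V(64) = (-75*44 + 67) - 1*18 = (-3300 + 67) - 18 = -3233 - 18 = -3251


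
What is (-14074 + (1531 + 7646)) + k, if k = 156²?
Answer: 19439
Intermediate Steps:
k = 24336
(-14074 + (1531 + 7646)) + k = (-14074 + (1531 + 7646)) + 24336 = (-14074 + 9177) + 24336 = -4897 + 24336 = 19439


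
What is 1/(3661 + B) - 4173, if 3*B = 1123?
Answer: -50518335/12106 ≈ -4173.0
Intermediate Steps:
B = 1123/3 (B = (⅓)*1123 = 1123/3 ≈ 374.33)
1/(3661 + B) - 4173 = 1/(3661 + 1123/3) - 4173 = 1/(12106/3) - 4173 = 3/12106 - 4173 = -50518335/12106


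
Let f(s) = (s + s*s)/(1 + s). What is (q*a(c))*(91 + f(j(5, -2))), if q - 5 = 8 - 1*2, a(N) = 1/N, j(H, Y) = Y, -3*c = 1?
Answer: -2937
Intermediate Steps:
c = -⅓ (c = -⅓*1 = -⅓ ≈ -0.33333)
q = 11 (q = 5 + (8 - 1*2) = 5 + (8 - 2) = 5 + 6 = 11)
f(s) = (s + s²)/(1 + s)
(q*a(c))*(91 + f(j(5, -2))) = (11/(-⅓))*(91 - 2) = (11*(-3))*89 = -33*89 = -2937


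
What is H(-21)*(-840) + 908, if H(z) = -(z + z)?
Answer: -34372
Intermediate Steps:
H(z) = -2*z
H(-21)*(-840) + 908 = -2*(-21)*(-840) + 908 = 42*(-840) + 908 = -35280 + 908 = -34372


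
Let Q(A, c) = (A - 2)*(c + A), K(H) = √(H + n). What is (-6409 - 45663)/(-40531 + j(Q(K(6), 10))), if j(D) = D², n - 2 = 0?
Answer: 2076371000/1589720713 - 19995648*√2/1589720713 ≈ 1.2883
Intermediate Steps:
n = 2 (n = 2 + 0 = 2)
K(H) = √(2 + H) (K(H) = √(H + 2) = √(2 + H))
Q(A, c) = (-2 + A)*(A + c)
(-6409 - 45663)/(-40531 + j(Q(K(6), 10))) = (-6409 - 45663)/(-40531 + ((√(2 + 6))² - 2*√(2 + 6) - 2*10 + √(2 + 6)*10)²) = -52072/(-40531 + ((√8)² - 4*√2 - 20 + √8*10)²) = -52072/(-40531 + ((2*√2)² - 4*√2 - 20 + (2*√2)*10)²) = -52072/(-40531 + (8 - 4*√2 - 20 + 20*√2)²) = -52072/(-40531 + (-12 + 16*√2)²)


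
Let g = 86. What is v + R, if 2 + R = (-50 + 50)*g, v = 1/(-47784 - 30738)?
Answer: -157045/78522 ≈ -2.0000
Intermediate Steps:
v = -1/78522 (v = 1/(-78522) = -1/78522 ≈ -1.2735e-5)
R = -2 (R = -2 + (-50 + 50)*86 = -2 + 0*86 = -2 + 0 = -2)
v + R = -1/78522 - 2 = -157045/78522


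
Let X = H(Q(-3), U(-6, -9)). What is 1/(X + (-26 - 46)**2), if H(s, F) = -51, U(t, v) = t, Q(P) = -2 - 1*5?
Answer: 1/5133 ≈ 0.00019482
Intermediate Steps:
Q(P) = -7 (Q(P) = -2 - 5 = -7)
X = -51
1/(X + (-26 - 46)**2) = 1/(-51 + (-26 - 46)**2) = 1/(-51 + (-72)**2) = 1/(-51 + 5184) = 1/5133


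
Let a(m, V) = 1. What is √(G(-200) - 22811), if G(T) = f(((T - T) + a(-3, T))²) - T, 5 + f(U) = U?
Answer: I*√22615 ≈ 150.38*I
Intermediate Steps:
f(U) = -5 + U
G(T) = -4 - T (G(T) = (-5 + ((T - T) + 1)²) - T = (-5 + (0 + 1)²) - T = (-5 + 1²) - T = (-5 + 1) - T = -4 - T)
√(G(-200) - 22811) = √((-4 - 1*(-200)) - 22811) = √((-4 + 200) - 22811) = √(196 - 22811) = √(-22615) = I*√22615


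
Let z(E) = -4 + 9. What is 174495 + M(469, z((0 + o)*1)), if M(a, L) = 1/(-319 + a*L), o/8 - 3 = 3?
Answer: 353526871/2026 ≈ 1.7450e+5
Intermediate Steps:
o = 48 (o = 24 + 8*3 = 24 + 24 = 48)
z(E) = 5
M(a, L) = 1/(-319 + L*a)
174495 + M(469, z((0 + o)*1)) = 174495 + 1/(-319 + 5*469) = 174495 + 1/(-319 + 2345) = 174495 + 1/2026 = 353526871/2026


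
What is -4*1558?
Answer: -6232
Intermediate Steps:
-4*1558 = -1*6232 = -6232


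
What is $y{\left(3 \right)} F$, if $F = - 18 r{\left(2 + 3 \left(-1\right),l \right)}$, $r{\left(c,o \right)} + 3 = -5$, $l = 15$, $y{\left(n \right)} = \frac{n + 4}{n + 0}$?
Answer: $336$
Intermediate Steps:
$y{\left(n \right)} = \frac{4 + n}{n}$
$r{\left(c,o \right)} = -8$ ($r{\left(c,o \right)} = -3 - 5 = -8$)
$F = 144$ ($F = \left(-18\right) \left(-8\right) = 144$)
$y{\left(3 \right)} F = \frac{4 + 3}{3} \cdot 144 = \frac{1}{3} \cdot 7 \cdot 144 = \frac{7}{3} \cdot 144 = 336$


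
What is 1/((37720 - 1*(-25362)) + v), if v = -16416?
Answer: 1/46666 ≈ 2.1429e-5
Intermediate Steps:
1/((37720 - 1*(-25362)) + v) = 1/((37720 - 1*(-25362)) - 16416) = 1/((37720 + 25362) - 16416) = 1/(63082 - 16416) = 1/46666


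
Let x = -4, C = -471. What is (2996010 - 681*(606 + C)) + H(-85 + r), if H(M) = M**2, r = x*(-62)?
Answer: 2930644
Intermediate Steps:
r = 248 (r = -4*(-62) = 248)
(2996010 - 681*(606 + C)) + H(-85 + r) = (2996010 - 681*(606 - 471)) + (-85 + 248)**2 = (2996010 - 681*135) + 163**2 = (2996010 - 91935) + 26569 = 2904075 + 26569 = 2930644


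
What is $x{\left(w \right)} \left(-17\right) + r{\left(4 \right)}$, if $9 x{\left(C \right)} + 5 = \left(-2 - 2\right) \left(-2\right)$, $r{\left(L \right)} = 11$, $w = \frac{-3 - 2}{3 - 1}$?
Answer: $\frac{16}{3} \approx 5.3333$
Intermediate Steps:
$w = - \frac{5}{2} \approx -2.5$
$x{\left(C \right)} = \frac{1}{3}$ ($x{\left(C \right)} = - \frac{5}{9} + \frac{\left(-2 - 2\right) \left(-2\right)}{9} = - \frac{5}{9} + \frac{\left(-4\right) \left(-2\right)}{9} = - \frac{5}{9} + \frac{1}{9} \cdot 8 = - \frac{5}{9} + \frac{8}{9} = \frac{1}{3}$)
$x{\left(w \right)} \left(-17\right) + r{\left(4 \right)} = \frac{1}{3} \left(-17\right) + 11 = - \frac{17}{3} + 11 = \frac{16}{3}$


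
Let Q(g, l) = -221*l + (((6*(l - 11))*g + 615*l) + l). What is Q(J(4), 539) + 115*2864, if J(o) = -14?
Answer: 497913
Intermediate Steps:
Q(g, l) = 395*l + g*(-66 + 6*l) (Q(g, l) = -221*l + (((6*(-11 + l))*g + 615*l) + l) = -221*l + (((-66 + 6*l)*g + 615*l) + l) = -221*l + ((g*(-66 + 6*l) + 615*l) + l) = -221*l + ((615*l + g*(-66 + 6*l)) + l) = -221*l + (616*l + g*(-66 + 6*l)) = 395*l + g*(-66 + 6*l))
Q(J(4), 539) + 115*2864 = (-66*(-14) + 395*539 + 6*(-14)*539) + 115*2864 = (924 + 212905 - 45276) + 329360 = 168553 + 329360 = 497913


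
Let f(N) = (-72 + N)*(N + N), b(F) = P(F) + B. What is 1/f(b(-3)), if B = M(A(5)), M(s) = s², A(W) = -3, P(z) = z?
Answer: -1/792 ≈ -0.0012626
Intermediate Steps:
B = 9 (B = (-3)² = 9)
b(F) = 9 + F (b(F) = F + 9 = 9 + F)
f(N) = 2*N*(-72 + N) (f(N) = (-72 + N)*(2*N) = 2*N*(-72 + N))
1/f(b(-3)) = 1/(2*(9 - 3)*(-72 + (9 - 3))) = 1/(2*6*(-72 + 6)) = 1/(2*6*(-66)) = 1/(-792) = -1/792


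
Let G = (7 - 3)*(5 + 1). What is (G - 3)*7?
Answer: 147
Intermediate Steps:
G = 24 (G = 4*6 = 24)
(G - 3)*7 = (24 - 3)*7 = 21*7 = 147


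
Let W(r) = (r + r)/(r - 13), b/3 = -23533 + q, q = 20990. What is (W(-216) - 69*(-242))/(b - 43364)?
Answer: -3824274/11677397 ≈ -0.32749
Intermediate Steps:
b = -7629 (b = 3*(-23533 + 20990) = 3*(-2543) = -7629)
W(r) = 2*r/(-13 + r) (W(r) = (2*r)/(-13 + r) = 2*r/(-13 + r))
(W(-216) - 69*(-242))/(b - 43364) = (2*(-216)/(-13 - 216) - 69*(-242))/(-7629 - 43364) = (2*(-216)/(-229) + 16698)/(-50993) = (2*(-216)*(-1/229) + 16698)*(-1/50993) = (432/229 + 16698)*(-1/50993) = (3824274/229)*(-1/50993) = -3824274/11677397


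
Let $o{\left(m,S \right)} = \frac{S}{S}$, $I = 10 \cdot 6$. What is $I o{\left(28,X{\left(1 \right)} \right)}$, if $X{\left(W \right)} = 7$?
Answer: $60$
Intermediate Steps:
$I = 60$
$o{\left(m,S \right)} = 1$
$I o{\left(28,X{\left(1 \right)} \right)} = 60 \cdot 1 = 60$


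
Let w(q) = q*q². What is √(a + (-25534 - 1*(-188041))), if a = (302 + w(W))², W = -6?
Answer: √169903 ≈ 412.19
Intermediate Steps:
w(q) = q³
a = 7396 (a = (302 + (-6)³)² = (302 - 216)² = 86² = 7396)
√(a + (-25534 - 1*(-188041))) = √(7396 + (-25534 - 1*(-188041))) = √(7396 + (-25534 + 188041)) = √(7396 + 162507) = √169903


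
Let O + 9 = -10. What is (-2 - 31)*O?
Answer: 627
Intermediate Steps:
O = -19 (O = -9 - 10 = -19)
(-2 - 31)*O = (-2 - 31)*(-19) = -33*(-19) = 627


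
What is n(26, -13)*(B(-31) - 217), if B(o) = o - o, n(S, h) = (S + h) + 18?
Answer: -6727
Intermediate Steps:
n(S, h) = 18 + S + h
B(o) = 0
n(26, -13)*(B(-31) - 217) = (18 + 26 - 13)*(0 - 217) = 31*(-217) = -6727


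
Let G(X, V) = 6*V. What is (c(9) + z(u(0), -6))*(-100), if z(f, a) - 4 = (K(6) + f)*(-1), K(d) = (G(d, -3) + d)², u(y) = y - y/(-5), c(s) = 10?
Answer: 13000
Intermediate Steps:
u(y) = 6*y/5 (u(y) = y - y*(-1)/5 = y - (-1)*y/5 = y + y/5 = 6*y/5)
K(d) = (-18 + d)² (K(d) = (6*(-3) + d)² = (-18 + d)²)
z(f, a) = -140 - f (z(f, a) = 4 + ((-18 + 6)² + f)*(-1) = 4 + ((-12)² + f)*(-1) = 4 + (144 + f)*(-1) = 4 + (-144 - f) = -140 - f)
(c(9) + z(u(0), -6))*(-100) = (10 + (-140 - 6*0/5))*(-100) = (10 + (-140 - 1*0))*(-100) = (10 + (-140 + 0))*(-100) = (10 - 140)*(-100) = -130*(-100) = 13000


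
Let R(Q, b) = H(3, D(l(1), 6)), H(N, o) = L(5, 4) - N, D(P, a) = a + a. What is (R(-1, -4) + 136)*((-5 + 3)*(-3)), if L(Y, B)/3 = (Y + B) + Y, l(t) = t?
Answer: 1050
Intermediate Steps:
L(Y, B) = 3*B + 6*Y (L(Y, B) = 3*((Y + B) + Y) = 3*((B + Y) + Y) = 3*(B + 2*Y) = 3*B + 6*Y)
D(P, a) = 2*a
H(N, o) = 42 - N (H(N, o) = (3*4 + 6*5) - N = (12 + 30) - N = 42 - N)
R(Q, b) = 39 (R(Q, b) = 42 - 1*3 = 42 - 3 = 39)
(R(-1, -4) + 136)*((-5 + 3)*(-3)) = (39 + 136)*((-5 + 3)*(-3)) = 175*(-2*(-3)) = 175*6 = 1050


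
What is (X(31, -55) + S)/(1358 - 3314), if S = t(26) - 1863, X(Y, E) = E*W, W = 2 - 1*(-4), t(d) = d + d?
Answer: 2141/1956 ≈ 1.0946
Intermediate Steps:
t(d) = 2*d
W = 6 (W = 2 + 4 = 6)
X(Y, E) = 6*E (X(Y, E) = E*6 = 6*E)
S = -1811 (S = 2*26 - 1863 = 52 - 1863 = -1811)
(X(31, -55) + S)/(1358 - 3314) = (6*(-55) - 1811)/(1358 - 3314) = (-330 - 1811)/(-1956) = -2141*(-1/1956) = 2141/1956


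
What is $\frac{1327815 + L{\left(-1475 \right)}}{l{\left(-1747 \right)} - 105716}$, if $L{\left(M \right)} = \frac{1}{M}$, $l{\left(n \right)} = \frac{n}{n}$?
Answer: $- \frac{1958527124}{155929625} \approx -12.56$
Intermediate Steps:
$l{\left(n \right)} = 1$
$\frac{1327815 + L{\left(-1475 \right)}}{l{\left(-1747 \right)} - 105716} = \frac{1327815 + \frac{1}{-1475}}{1 - 105716} = \frac{1327815 - \frac{1}{1475}}{-105715} = \frac{1958527124}{1475} \left(- \frac{1}{105715}\right) = - \frac{1958527124}{155929625}$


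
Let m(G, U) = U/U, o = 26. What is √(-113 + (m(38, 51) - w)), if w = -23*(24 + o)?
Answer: √1038 ≈ 32.218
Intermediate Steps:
m(G, U) = 1
w = -1150 (w = -23*(24 + 26) = -23*50 = -1150)
√(-113 + (m(38, 51) - w)) = √(-113 + (1 - 1*(-1150))) = √(-113 + (1 + 1150)) = √(-113 + 1151) = √1038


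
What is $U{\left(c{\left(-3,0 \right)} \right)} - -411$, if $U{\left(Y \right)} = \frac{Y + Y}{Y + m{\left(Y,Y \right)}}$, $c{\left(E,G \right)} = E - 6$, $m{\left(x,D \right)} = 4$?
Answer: $\frac{2073}{5} \approx 414.6$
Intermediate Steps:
$c{\left(E,G \right)} = -6 + E$ ($c{\left(E,G \right)} = E - 6 = -6 + E$)
$U{\left(Y \right)} = \frac{2 Y}{4 + Y}$ ($U{\left(Y \right)} = \frac{Y + Y}{Y + 4} = \frac{2 Y}{4 + Y}$)
$U{\left(c{\left(-3,0 \right)} \right)} - -411 = \frac{2 \left(-6 - 3\right)}{4 - 9} - -411 = 2 \left(-9\right) \frac{1}{4 - 9} + 411 = 2 \left(-9\right) \frac{1}{-5} + 411 = 2 \left(-9\right) \left(- \frac{1}{5}\right) + 411 = \frac{18}{5} + 411 = \frac{2073}{5}$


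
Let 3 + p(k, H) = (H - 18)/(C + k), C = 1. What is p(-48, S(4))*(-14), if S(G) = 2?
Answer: 1750/47 ≈ 37.234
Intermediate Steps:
p(k, H) = -3 + (-18 + H)/(1 + k) (p(k, H) = -3 + (H - 18)/(1 + k) = -3 + (-18 + H)/(1 + k))
p(-48, S(4))*(-14) = ((-21 + 2 - 3*(-48))/(1 - 48))*(-14) = ((-21 + 2 + 144)/(-47))*(-14) = -1/47*125*(-14) = -125/47*(-14) = 1750/47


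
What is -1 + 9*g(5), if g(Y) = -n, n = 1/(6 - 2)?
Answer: -13/4 ≈ -3.2500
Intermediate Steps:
n = ¼ (n = 1/4 = ¼ ≈ 0.25000)
g(Y) = -¼ (g(Y) = -1*¼ = -¼)
-1 + 9*g(5) = -1 + 9*(-¼) = -1 - 9/4 = -13/4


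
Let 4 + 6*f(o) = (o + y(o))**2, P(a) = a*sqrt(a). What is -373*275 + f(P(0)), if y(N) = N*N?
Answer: -307727/3 ≈ -1.0258e+5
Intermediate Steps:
y(N) = N**2
P(a) = a**(3/2)
f(o) = -2/3 + (o + o**2)**2/6
-373*275 + f(P(0)) = -373*275 + (-2/3 + (0**(3/2))**2*(1 + 0**(3/2))**2/6) = -102575 + (-2/3 + (1/6)*0**2*(1 + 0)**2) = -102575 + (-2/3 + (1/6)*0*1**2) = -102575 + (-2/3 + (1/6)*0*1) = -102575 + (-2/3 + 0) = -102575 - 2/3 = -307727/3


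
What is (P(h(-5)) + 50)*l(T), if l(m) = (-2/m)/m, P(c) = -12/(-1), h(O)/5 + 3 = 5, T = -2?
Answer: -31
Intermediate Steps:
h(O) = 10 (h(O) = -15 + 5*5 = -15 + 25 = 10)
P(c) = 12 (P(c) = -12*(-1) = 12)
l(m) = -2/m²
(P(h(-5)) + 50)*l(T) = (12 + 50)*(-2/(-2)²) = 62*(-2*¼) = 62*(-½) = -31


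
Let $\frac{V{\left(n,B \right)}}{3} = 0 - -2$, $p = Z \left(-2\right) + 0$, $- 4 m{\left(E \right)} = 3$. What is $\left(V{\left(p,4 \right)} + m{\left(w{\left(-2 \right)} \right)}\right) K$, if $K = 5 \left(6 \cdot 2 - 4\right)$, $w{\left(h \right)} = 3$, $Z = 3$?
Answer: $210$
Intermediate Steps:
$m{\left(E \right)} = - \frac{3}{4}$ ($m{\left(E \right)} = \left(- \frac{1}{4}\right) 3 = - \frac{3}{4}$)
$p = -6$ ($p = 3 \left(-2\right) + 0 = -6 + 0 = -6$)
$V{\left(n,B \right)} = 6$ ($V{\left(n,B \right)} = 3 \left(0 - -2\right) = 3 \left(0 + 2\right) = 3 \cdot 2 = 6$)
$K = 40$ ($K = 5 \left(12 - 4\right) = 5 \cdot 8 = 40$)
$\left(V{\left(p,4 \right)} + m{\left(w{\left(-2 \right)} \right)}\right) K = \left(6 - \frac{3}{4}\right) 40 = \frac{21}{4} \cdot 40 = 210$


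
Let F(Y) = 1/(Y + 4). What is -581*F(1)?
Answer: -581/5 ≈ -116.20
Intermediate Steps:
F(Y) = 1/(4 + Y)
-581*F(1) = -581/(4 + 1) = -581/5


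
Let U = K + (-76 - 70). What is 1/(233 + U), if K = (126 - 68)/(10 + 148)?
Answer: 79/6902 ≈ 0.011446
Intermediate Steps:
K = 29/79 (K = 58/158 = 58*(1/158) = 29/79 ≈ 0.36709)
U = -11505/79 (U = 29/79 + (-76 - 70) = 29/79 - 146 = -11505/79 ≈ -145.63)
1/(233 + U) = 1/(233 - 11505/79) = 1/(6902/79) = 79/6902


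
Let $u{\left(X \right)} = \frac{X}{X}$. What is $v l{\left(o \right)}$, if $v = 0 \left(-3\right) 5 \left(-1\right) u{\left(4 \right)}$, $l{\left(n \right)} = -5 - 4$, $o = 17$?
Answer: $0$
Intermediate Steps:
$u{\left(X \right)} = 1$
$l{\left(n \right)} = -9$
$v = 0$ ($v = 0 \left(-3\right) 5 \left(-1\right) 1 = 0 \left(\left(-15\right) \left(-1\right)\right) 1 = 0 \cdot 15 \cdot 1 = 0 \cdot 1 = 0$)
$v l{\left(o \right)} = 0 \left(-9\right) = 0$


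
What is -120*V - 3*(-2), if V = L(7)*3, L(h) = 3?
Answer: -1074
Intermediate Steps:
V = 9 (V = 3*3 = 9)
-120*V - 3*(-2) = -120*9 - 3*(-2) = -1080 + 6 = -1074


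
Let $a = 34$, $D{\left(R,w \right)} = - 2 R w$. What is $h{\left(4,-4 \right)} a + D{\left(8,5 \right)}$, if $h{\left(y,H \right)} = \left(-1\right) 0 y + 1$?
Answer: $-46$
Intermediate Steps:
$D{\left(R,w \right)} = - 2 R w$
$h{\left(y,H \right)} = 1$ ($h{\left(y,H \right)} = 0 y + 1 = 0 + 1 = 1$)
$h{\left(4,-4 \right)} a + D{\left(8,5 \right)} = 1 \cdot 34 - 16 \cdot 5 = 34 - 80 = -46$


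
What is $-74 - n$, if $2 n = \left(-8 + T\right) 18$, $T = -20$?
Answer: $178$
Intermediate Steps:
$n = -252$ ($n = \frac{\left(-8 - 20\right) 18}{2} = \frac{\left(-28\right) 18}{2} = \frac{1}{2} \left(-504\right) = -252$)
$-74 - n = -74 - -252 = -74 + 252 = 178$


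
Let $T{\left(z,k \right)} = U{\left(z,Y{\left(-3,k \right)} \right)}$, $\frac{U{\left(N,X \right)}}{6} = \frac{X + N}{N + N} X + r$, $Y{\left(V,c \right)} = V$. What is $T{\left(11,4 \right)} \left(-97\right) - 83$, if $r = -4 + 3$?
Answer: $\frac{12473}{11} \approx 1133.9$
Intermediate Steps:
$r = -1$
$U{\left(N,X \right)} = -6 + \frac{3 X \left(N + X\right)}{N}$ ($U{\left(N,X \right)} = 6 \left(\frac{X + N}{N + N} X - 1\right) = 6 \left(\frac{N + X}{2 N} X - 1\right) = 6 \left(\frac{X \left(N + X\right)}{2 N} - 1\right) = 6 \left(-1 + \frac{X \left(N + X\right)}{2 N}\right) = -6 + \frac{3 X \left(N + X\right)}{N}$)
$T{\left(z,k \right)} = -15 + \frac{27}{z}$ ($T{\left(z,k \right)} = -6 + 3 \left(-3\right) + \frac{3 \left(-3\right)^{2}}{z} = -6 - 9 + 3 \frac{1}{z} 9 = -6 - 9 + \frac{27}{z} = -15 + \frac{27}{z}$)
$T{\left(11,4 \right)} \left(-97\right) - 83 = \left(-15 + \frac{27}{11}\right) \left(-97\right) - 83 = \left(- \frac{138}{11}\right) \left(-97\right) - 83 = \frac{13386}{11} - 83 = \frac{12473}{11}$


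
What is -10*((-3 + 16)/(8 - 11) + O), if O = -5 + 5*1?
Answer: 130/3 ≈ 43.333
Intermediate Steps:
O = 0 (O = -5 + 5 = 0)
-10*((-3 + 16)/(8 - 11) + O) = -10*((-3 + 16)/(8 - 11) + 0) = -10*(13/(-3) + 0) = -10*(13*(-1/3) + 0) = -10*(-13/3 + 0) = -10*(-13/3) = 130/3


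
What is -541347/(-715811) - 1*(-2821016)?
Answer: 2019314825323/715811 ≈ 2.8210e+6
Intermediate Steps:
-541347/(-715811) - 1*(-2821016) = -541347*(-1/715811) + 2821016 = 541347/715811 + 2821016 = 2019314825323/715811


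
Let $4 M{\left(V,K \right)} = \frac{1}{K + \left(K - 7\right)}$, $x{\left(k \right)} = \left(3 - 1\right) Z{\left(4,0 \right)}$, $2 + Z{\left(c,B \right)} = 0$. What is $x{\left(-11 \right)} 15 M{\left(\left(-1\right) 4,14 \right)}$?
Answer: $- \frac{5}{7} \approx -0.71429$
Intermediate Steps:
$Z{\left(c,B \right)} = -2$ ($Z{\left(c,B \right)} = -2 + 0 = -2$)
$x{\left(k \right)} = -4$ ($x{\left(k \right)} = \left(3 - 1\right) \left(-2\right) = 2 \left(-2\right) = -4$)
$M{\left(V,K \right)} = \frac{1}{4 \left(-7 + 2 K\right)}$ ($M{\left(V,K \right)} = \frac{1}{4 \left(K + \left(K - 7\right)\right)} = \frac{1}{4 \left(K + \left(-7 + K\right)\right)} = \frac{1}{4 \left(-7 + 2 K\right)}$)
$x{\left(-11 \right)} 15 M{\left(\left(-1\right) 4,14 \right)} = \left(-4\right) 15 \frac{1}{4 \left(-7 + 2 \cdot 14\right)} = - 60 \frac{1}{4 \left(-7 + 28\right)} = - 60 \frac{1}{4 \cdot 21} = - 60 \cdot \frac{1}{4} \cdot \frac{1}{21} = \left(-60\right) \frac{1}{84} = - \frac{5}{7}$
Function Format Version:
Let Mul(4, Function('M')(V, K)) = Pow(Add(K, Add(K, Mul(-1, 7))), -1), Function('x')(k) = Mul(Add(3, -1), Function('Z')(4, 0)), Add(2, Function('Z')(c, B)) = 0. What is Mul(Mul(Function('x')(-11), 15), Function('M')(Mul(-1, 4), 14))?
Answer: Rational(-5, 7) ≈ -0.71429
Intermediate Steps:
Function('Z')(c, B) = -2 (Function('Z')(c, B) = Add(-2, 0) = -2)
Function('x')(k) = -4 (Function('x')(k) = Mul(Add(3, -1), -2) = Mul(2, -2) = -4)
Function('M')(V, K) = Mul(Rational(1, 4), Pow(Add(-7, Mul(2, K)), -1)) (Function('M')(V, K) = Mul(Rational(1, 4), Pow(Add(K, Add(K, Mul(-1, 7))), -1)) = Mul(Rational(1, 4), Pow(Add(K, Add(K, -7)), -1)) = Mul(Rational(1, 4), Pow(Add(K, Add(-7, K)), -1)) = Mul(Rational(1, 4), Pow(Add(-7, Mul(2, K)), -1)))
Mul(Mul(Function('x')(-11), 15), Function('M')(Mul(-1, 4), 14)) = Mul(Mul(-4, 15), Mul(Rational(1, 4), Pow(Add(-7, Mul(2, 14)), -1))) = Mul(-60, Mul(Rational(1, 4), Pow(Add(-7, 28), -1))) = Mul(-60, Mul(Rational(1, 4), Pow(21, -1))) = Mul(-60, Mul(Rational(1, 4), Rational(1, 21))) = Mul(-60, Rational(1, 84)) = Rational(-5, 7)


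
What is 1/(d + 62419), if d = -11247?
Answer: 1/51172 ≈ 1.9542e-5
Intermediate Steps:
1/(d + 62419) = 1/(-11247 + 62419) = 1/51172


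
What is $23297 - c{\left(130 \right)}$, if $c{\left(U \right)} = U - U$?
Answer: $23297$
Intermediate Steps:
$c{\left(U \right)} = 0$
$23297 - c{\left(130 \right)} = 23297 - 0 = 23297 + 0 = 23297$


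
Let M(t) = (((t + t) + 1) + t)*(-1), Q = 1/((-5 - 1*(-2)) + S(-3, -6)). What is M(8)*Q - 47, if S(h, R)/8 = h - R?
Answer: -1012/21 ≈ -48.190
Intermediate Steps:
S(h, R) = -8*R + 8*h (S(h, R) = 8*(h - R) = -8*R + 8*h)
Q = 1/21 (Q = 1/((-5 - 1*(-2)) + (-8*(-6) + 8*(-3))) = 1/((-5 + 2) + (48 - 24)) = 1/(-3 + 24) = 1/21 ≈ 0.047619)
M(t) = -1 - 3*t (M(t) = ((2*t + 1) + t)*(-1) = ((1 + 2*t) + t)*(-1) = (1 + 3*t)*(-1) = -1 - 3*t)
M(8)*Q - 47 = (-1 - 3*8)*(1/21) - 47 = (-1 - 24)*(1/21) - 47 = -25*1/21 - 47 = -25/21 - 47 = -1012/21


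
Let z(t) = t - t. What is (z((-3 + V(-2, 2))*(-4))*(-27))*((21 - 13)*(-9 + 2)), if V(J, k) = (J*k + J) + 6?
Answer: 0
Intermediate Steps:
V(J, k) = 6 + J + J*k (V(J, k) = (J + J*k) + 6 = 6 + J + J*k)
z(t) = 0
(z((-3 + V(-2, 2))*(-4))*(-27))*((21 - 13)*(-9 + 2)) = (0*(-27))*((21 - 13)*(-9 + 2)) = 0*(8*(-7)) = 0*(-56) = 0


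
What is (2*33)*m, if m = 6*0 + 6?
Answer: 396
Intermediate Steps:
m = 6 (m = 0 + 6 = 6)
(2*33)*m = (2*33)*6 = 66*6 = 396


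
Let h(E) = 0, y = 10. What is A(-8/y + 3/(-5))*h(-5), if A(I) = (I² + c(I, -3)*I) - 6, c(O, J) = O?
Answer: 0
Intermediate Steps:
A(I) = -6 + 2*I² (A(I) = (I² + I*I) - 6 = (I² + I²) - 6 = 2*I² - 6 = -6 + 2*I²)
A(-8/y + 3/(-5))*h(-5) = (-6 + 2*(-8/10 + 3/(-5))²)*0 = (-6 + 2*(-8*⅒ + 3*(-⅕))²)*0 = (-6 + 2*(-⅘ - ⅗)²)*0 = (-6 + 2*(-7/5)²)*0 = (-6 + 2*(49/25))*0 = (-6 + 98/25)*0 = -52/25*0 = 0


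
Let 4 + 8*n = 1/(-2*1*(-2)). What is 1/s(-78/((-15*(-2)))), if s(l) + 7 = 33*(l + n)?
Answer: -160/17323 ≈ -0.0092363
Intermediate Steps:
n = -15/32 (n = -½ + 1/(8*((-2*1*(-2)))) = -½ + 1/(8*((-2*(-2)))) = -½ + (⅛)/4 = -½ + (⅛)*(¼) = -½ + 1/32 = -15/32 ≈ -0.46875)
s(l) = -719/32 + 33*l (s(l) = -7 + 33*(l - 15/32) = -7 + 33*(-15/32 + l) = -7 + (-495/32 + 33*l) = -719/32 + 33*l)
1/s(-78/((-15*(-2)))) = 1/(-719/32 + 33*(-78/((-15*(-2))))) = 1/(-719/32 + 33*(-78/30)) = 1/(-719/32 + 33*(-78*1/30)) = 1/(-719/32 + 33*(-13/5)) = 1/(-719/32 - 429/5) = 1/(-17323/160) = -160/17323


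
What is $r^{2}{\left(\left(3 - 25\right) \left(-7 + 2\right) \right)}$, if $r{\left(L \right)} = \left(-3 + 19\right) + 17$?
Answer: $1089$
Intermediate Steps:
$r{\left(L \right)} = 33$ ($r{\left(L \right)} = 16 + 17 = 33$)
$r^{2}{\left(\left(3 - 25\right) \left(-7 + 2\right) \right)} = 33^{2} = 1089$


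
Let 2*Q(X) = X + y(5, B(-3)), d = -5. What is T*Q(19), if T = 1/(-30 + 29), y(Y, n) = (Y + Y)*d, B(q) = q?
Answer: 31/2 ≈ 15.500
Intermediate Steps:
y(Y, n) = -10*Y (y(Y, n) = (Y + Y)*(-5) = (2*Y)*(-5) = -10*Y)
T = -1 (T = 1/(-1) = -1)
Q(X) = -25 + X/2 (Q(X) = (X - 10*5)/2 = (X - 50)/2 = (-50 + X)/2 = -25 + X/2)
T*Q(19) = -(-25 + (½)*19) = -(-25 + 19/2) = -1*(-31/2) = 31/2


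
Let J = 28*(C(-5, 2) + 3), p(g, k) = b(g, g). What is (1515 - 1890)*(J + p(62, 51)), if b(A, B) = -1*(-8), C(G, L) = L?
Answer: -55500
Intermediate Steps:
b(A, B) = 8
p(g, k) = 8
J = 140 (J = 28*(2 + 3) = 28*5 = 140)
(1515 - 1890)*(J + p(62, 51)) = (1515 - 1890)*(140 + 8) = -375*148 = -55500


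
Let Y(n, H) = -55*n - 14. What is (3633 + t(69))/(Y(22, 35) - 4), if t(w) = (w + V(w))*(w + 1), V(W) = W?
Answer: -13293/1228 ≈ -10.825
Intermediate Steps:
t(w) = 2*w*(1 + w) (t(w) = (w + w)*(w + 1) = (2*w)*(1 + w) = 2*w*(1 + w))
Y(n, H) = -14 - 55*n
(3633 + t(69))/(Y(22, 35) - 4) = (3633 + 2*69*(1 + 69))/((-14 - 55*22) - 4) = (3633 + 2*69*70)/((-14 - 1210) - 4) = (3633 + 9660)/(-1224 - 4) = 13293/(-1228) = 13293*(-1/1228) = -13293/1228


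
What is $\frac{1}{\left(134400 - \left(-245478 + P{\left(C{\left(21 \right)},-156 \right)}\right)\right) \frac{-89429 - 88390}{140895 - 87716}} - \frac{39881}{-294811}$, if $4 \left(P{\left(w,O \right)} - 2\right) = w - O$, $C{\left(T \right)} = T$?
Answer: $\frac{10774395941773577}{79647675080558343} \approx 0.13528$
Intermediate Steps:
$P{\left(w,O \right)} = 2 - \frac{O}{4} + \frac{w}{4}$ ($P{\left(w,O \right)} = 2 + \frac{w - O}{4} = 2 - \left(- \frac{w}{4} + \frac{O}{4}\right) = 2 - \frac{O}{4} + \frac{w}{4}$)
$\frac{1}{\left(134400 - \left(-245478 + P{\left(C{\left(21 \right)},-156 \right)}\right)\right) \frac{-89429 - 88390}{140895 - 87716}} - \frac{39881}{-294811} = \frac{1}{\left(134400 - \left(-245476 + 39 + \frac{21}{4}\right)\right) \frac{-89429 - 88390}{140895 - 87716}} - \frac{39881}{-294811} = \frac{1}{\left(134400 + \left(245478 - \left(2 + 39 + \frac{21}{4}\right)\right)\right) \left(- \frac{177819}{53179}\right)} - - \frac{39881}{294811} = \frac{1}{\left(134400 + \left(245478 - \frac{185}{4}\right)\right) \left(\left(-177819\right) \frac{1}{53179}\right)} + \frac{39881}{294811} = \frac{1}{\left(134400 + \left(245478 - \frac{185}{4}\right)\right) \left(- \frac{177819}{53179}\right)} + \frac{39881}{294811} = \frac{1}{134400 + \frac{981727}{4}} \left(- \frac{53179}{177819}\right) + \frac{39881}{294811} = \frac{1}{\frac{1519327}{4}} \left(- \frac{53179}{177819}\right) + \frac{39881}{294811} = \frac{4}{1519327} \left(- \frac{53179}{177819}\right) + \frac{39881}{294811} = - \frac{212716}{270165207813} + \frac{39881}{294811} = \frac{10774395941773577}{79647675080558343}$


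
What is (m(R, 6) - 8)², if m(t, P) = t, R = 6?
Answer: 4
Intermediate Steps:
(m(R, 6) - 8)² = (6 - 8)² = (-2)² = 4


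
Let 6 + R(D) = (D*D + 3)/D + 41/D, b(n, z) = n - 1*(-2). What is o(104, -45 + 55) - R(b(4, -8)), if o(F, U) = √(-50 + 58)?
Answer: -22/3 + 2*√2 ≈ -4.5049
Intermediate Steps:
b(n, z) = 2 + n (b(n, z) = n + 2 = 2 + n)
o(F, U) = 2*√2 (o(F, U) = √8 = 2*√2)
R(D) = -6 + 41/D + (3 + D²)/D (R(D) = -6 + ((D*D + 3)/D + 41/D) = -6 + ((D² + 3)/D + 41/D) = -6 + ((3 + D²)/D + 41/D) = -6 + (41/D + (3 + D²)/D) = -6 + 41/D + (3 + D²)/D)
o(104, -45 + 55) - R(b(4, -8)) = 2*√2 - (-6 + (2 + 4) + 44/(2 + 4)) = 2*√2 - (-6 + 6 + 44/6) = 2*√2 - (-6 + 6 + 44*(⅙)) = 2*√2 - (-6 + 6 + 22/3) = 2*√2 - 1*22/3 = 2*√2 - 22/3 = -22/3 + 2*√2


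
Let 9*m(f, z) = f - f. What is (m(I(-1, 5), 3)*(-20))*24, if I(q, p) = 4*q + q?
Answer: 0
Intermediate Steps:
I(q, p) = 5*q
m(f, z) = 0 (m(f, z) = (f - f)/9 = (1/9)*0 = 0)
(m(I(-1, 5), 3)*(-20))*24 = (0*(-20))*24 = 0*24 = 0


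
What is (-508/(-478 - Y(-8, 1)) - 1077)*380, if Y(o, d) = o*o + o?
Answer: -109175900/267 ≈ -4.0890e+5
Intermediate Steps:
Y(o, d) = o + o² (Y(o, d) = o² + o = o + o²)
(-508/(-478 - Y(-8, 1)) - 1077)*380 = (-508/(-478 - (-8)*(1 - 8)) - 1077)*380 = (-508/(-478 - (-8)*(-7)) - 1077)*380 = (-508/(-478 - 1*56) - 1077)*380 = (-508/(-478 - 56) - 1077)*380 = (-508/(-534) - 1077)*380 = (-508*(-1/534) - 1077)*380 = (254/267 - 1077)*380 = -287305/267*380 = -109175900/267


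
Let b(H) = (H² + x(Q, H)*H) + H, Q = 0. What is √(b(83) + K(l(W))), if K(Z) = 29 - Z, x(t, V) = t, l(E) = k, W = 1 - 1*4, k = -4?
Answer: √7005 ≈ 83.696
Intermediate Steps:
W = -3 (W = 1 - 4 = -3)
l(E) = -4
b(H) = H + H² (b(H) = (H² + 0*H) + H = (H² + 0) + H = H² + H = H + H²)
√(b(83) + K(l(W))) = √(83*(1 + 83) + (29 - 1*(-4))) = √(83*84 + (29 + 4)) = √(6972 + 33) = √7005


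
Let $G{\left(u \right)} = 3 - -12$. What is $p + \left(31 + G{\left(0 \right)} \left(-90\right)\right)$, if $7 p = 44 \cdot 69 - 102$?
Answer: $- \frac{6299}{7} \approx -899.86$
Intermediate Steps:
$p = \frac{2934}{7}$ ($p = \frac{44 \cdot 69 - 102}{7} = \frac{3036 - 102}{7} = \frac{1}{7} \cdot 2934 = \frac{2934}{7} \approx 419.14$)
$G{\left(u \right)} = 15$ ($G{\left(u \right)} = 3 + 12 = 15$)
$p + \left(31 + G{\left(0 \right)} \left(-90\right)\right) = \frac{2934}{7} + \left(31 + 15 \left(-90\right)\right) = \frac{2934}{7} + \left(31 - 1350\right) = \frac{2934}{7} - 1319 = - \frac{6299}{7}$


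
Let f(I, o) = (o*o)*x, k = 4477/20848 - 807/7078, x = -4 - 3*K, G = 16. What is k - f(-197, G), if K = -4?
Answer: -151096203521/73781072 ≈ -2047.9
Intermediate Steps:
x = 8 (x = -4 - 3*(-4) = -4 + 12 = 8)
k = 7431935/73781072 (k = 4477*(1/20848) - 807*1/7078 = 4477/20848 - 807/7078 = 7431935/73781072 ≈ 0.10073)
f(I, o) = 8*o**2 (f(I, o) = (o*o)*8 = o**2*8 = 8*o**2)
k - f(-197, G) = 7431935/73781072 - 8*16**2 = 7431935/73781072 - 8*256 = 7431935/73781072 - 1*2048 = 7431935/73781072 - 2048 = -151096203521/73781072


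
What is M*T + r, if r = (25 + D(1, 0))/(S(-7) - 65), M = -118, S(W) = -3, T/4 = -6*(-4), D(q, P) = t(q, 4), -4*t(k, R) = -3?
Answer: -3081319/272 ≈ -11328.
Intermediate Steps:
t(k, R) = ¾ (t(k, R) = -¼*(-3) = ¾)
D(q, P) = ¾
T = 96 (T = 4*(-6*(-4)) = 4*24 = 96)
r = -103/272 (r = (25 + ¾)/(-3 - 65) = (103/4)/(-68) = (103/4)*(-1/68) = -103/272 ≈ -0.37868)
M*T + r = -118*96 - 103/272 = -11328 - 103/272 = -3081319/272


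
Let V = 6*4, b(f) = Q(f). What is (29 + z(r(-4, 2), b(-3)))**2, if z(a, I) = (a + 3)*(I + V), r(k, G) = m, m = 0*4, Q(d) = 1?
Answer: 10816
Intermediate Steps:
b(f) = 1
m = 0
r(k, G) = 0
V = 24
z(a, I) = (3 + a)*(24 + I) (z(a, I) = (a + 3)*(I + 24) = (3 + a)*(24 + I))
(29 + z(r(-4, 2), b(-3)))**2 = (29 + (72 + 3*1 + 24*0 + 1*0))**2 = (29 + (72 + 3 + 0 + 0))**2 = (29 + 75)**2 = 104**2 = 10816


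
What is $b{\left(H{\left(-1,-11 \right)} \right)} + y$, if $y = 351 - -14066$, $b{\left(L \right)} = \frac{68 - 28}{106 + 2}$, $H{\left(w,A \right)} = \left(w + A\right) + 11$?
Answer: $\frac{389269}{27} \approx 14417.0$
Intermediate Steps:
$H{\left(w,A \right)} = 11 + A + w$ ($H{\left(w,A \right)} = \left(A + w\right) + 11 = 11 + A + w$)
$b{\left(L \right)} = \frac{10}{27}$ ($b{\left(L \right)} = \frac{40}{108} = 40 \cdot \frac{1}{108} = \frac{10}{27}$)
$y = 14417$ ($y = 351 + 14066 = 14417$)
$b{\left(H{\left(-1,-11 \right)} \right)} + y = \frac{10}{27} + 14417 = \frac{389269}{27}$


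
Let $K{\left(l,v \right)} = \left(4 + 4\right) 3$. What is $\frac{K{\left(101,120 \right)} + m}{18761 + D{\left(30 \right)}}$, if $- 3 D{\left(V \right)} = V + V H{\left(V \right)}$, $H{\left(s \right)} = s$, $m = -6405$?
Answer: $- \frac{6381}{18451} \approx -0.34583$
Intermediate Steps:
$K{\left(l,v \right)} = 24$ ($K{\left(l,v \right)} = 8 \cdot 3 = 24$)
$D{\left(V \right)} = - \frac{V}{3} - \frac{V^{2}}{3}$ ($D{\left(V \right)} = - \frac{V + V V}{3} = - \frac{V + V^{2}}{3} = - \frac{V}{3} - \frac{V^{2}}{3}$)
$\frac{K{\left(101,120 \right)} + m}{18761 + D{\left(30 \right)}} = \frac{24 - 6405}{18761 - 10 \left(1 + 30\right)} = - \frac{6381}{18761 - 10 \cdot 31} = - \frac{6381}{18761 - 310} = - \frac{6381}{18451}$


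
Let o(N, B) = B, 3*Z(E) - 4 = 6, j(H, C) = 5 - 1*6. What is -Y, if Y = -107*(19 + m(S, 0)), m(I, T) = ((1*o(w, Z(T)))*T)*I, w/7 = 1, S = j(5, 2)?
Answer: 2033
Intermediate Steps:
j(H, C) = -1 (j(H, C) = 5 - 6 = -1)
S = -1
Z(E) = 10/3 (Z(E) = 4/3 + (⅓)*6 = 4/3 + 2 = 10/3)
w = 7 (w = 7*1 = 7)
m(I, T) = 10*I*T/3 (m(I, T) = ((1*(10/3))*T)*I = (10*T/3)*I = 10*I*T/3)
Y = -2033 (Y = -107*(19 + (10/3)*(-1)*0) = -107*(19 + 0) = -107*19 = -2033)
-Y = -1*(-2033) = 2033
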